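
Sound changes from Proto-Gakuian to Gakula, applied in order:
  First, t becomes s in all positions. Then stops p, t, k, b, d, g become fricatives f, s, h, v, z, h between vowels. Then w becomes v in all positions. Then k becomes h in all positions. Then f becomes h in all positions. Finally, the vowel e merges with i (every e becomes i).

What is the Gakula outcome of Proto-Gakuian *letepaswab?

Gakula: *letepaswab > lesepaswab > lesefaswab > lesefasvab > lesehasvab > lisihasvab  (by unconditioned shift, intervocalic lenition, unconditioned shift, unconditioned shift, vowel merger)

lisihasvab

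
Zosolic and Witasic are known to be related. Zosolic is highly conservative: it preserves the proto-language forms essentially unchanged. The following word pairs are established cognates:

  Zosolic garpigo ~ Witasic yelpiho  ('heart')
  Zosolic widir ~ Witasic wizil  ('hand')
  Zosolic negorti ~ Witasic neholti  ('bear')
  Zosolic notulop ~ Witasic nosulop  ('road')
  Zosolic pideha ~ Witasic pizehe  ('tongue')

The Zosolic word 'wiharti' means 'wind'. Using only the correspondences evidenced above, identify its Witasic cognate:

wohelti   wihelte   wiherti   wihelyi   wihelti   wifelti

garpigo ~ yelpiho — Zosolic a corresponds to Witasic e after a consonant, before r.
negorti ~ neholti — Zosolic r corresponds to Witasic l after a vowel, before a consonant other than r, m, n, p, b, f, v.
Applying these to Zosolic 'wiharti':
  wiharti → wiherti   (a→e after a consonant, before r)
  wiherti → wihelti   (r→l after a vowel, before a consonant other than r, m, n, p, b, f, v)
So the Witasic cognate is 'wihelti'.

wihelti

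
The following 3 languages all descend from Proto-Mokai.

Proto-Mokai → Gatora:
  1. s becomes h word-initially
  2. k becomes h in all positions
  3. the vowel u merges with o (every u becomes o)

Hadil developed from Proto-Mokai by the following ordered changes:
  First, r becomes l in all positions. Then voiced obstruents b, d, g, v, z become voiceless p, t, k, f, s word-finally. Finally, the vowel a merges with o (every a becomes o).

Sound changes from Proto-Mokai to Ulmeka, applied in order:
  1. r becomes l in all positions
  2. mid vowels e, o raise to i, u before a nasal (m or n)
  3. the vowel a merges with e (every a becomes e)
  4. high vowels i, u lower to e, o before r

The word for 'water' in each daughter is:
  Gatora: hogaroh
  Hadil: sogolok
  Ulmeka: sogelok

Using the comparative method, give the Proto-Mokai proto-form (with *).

Position 7: Gatora has h, Hadil has k, Ulmeka has k. Ulmeka preserves k here (none of its changes turn any other segment into k), so the proto-segment is *k.
Position 1: Gatora has h, Hadil has s, Ulmeka has s. Ulmeka preserves s here (none of its changes turn any other segment into s), so the proto-segment is *s.
Continuing position by position gives *sogarok; check it forward:
Gatora: *sogarok > hogarok > hogaroh  (by debuccalisation, unconditioned shift)
Hadil: *sogarok
  sogarok → sogalok   [unconditioned shift]
  sogalok (rule 2 does not apply)
  sogalok → sogolok   [vowel merger]
  giving Hadil sogolok.
Ulmeka: *sogarok > sogalok > sogelok  (by unconditioned shift, vowel merger)
Only *sogarok yields all of Gatora hogaroh, Hadil sogolok, Ulmeka sogelok.

*sogarok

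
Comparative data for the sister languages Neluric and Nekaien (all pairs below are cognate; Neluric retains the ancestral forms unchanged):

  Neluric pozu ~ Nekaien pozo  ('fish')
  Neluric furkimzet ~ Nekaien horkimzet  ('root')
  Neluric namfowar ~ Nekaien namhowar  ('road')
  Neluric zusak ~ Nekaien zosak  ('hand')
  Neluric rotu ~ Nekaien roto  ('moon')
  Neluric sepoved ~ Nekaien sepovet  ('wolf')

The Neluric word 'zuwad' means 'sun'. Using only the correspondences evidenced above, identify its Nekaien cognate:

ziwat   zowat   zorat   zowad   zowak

zusak ~ zosak — Neluric u corresponds to Nekaien o after a consonant, before a consonant other than r, m, n, p, b, f, v.
sepoved ~ sepovet — Neluric d corresponds to Nekaien t word-finally.
Applying these to Neluric 'zuwad':
  zuwad → zowad   (u→o after a consonant, before a consonant other than r, m, n, p, b, f, v)
  zowad → zowat   (d→t word-finally)
So the Nekaien cognate is 'zowat'.

zowat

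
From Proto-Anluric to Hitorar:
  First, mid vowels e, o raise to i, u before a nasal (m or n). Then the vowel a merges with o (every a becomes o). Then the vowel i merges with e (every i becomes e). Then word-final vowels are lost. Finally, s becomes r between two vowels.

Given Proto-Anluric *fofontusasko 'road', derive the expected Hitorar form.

fofunturosk

Hitorar: *fofontusasko > fofuntusasko > fofuntusosko > fofuntusosk > fofunturosk  (by pre-nasal raising, vowel merger, apocope, rhotacism)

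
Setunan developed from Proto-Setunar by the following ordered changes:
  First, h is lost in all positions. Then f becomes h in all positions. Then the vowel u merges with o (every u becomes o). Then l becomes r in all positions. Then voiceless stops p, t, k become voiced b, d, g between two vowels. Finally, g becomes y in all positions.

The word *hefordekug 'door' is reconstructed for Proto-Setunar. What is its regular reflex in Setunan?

ehordeyoy

Setunan: *hefordekug > efordekug > ehordekug > ehordekog > ehordegog > ehordeyoy  (by h-loss, unconditioned shift, vowel merger, intervocalic voicing, unconditioned shift)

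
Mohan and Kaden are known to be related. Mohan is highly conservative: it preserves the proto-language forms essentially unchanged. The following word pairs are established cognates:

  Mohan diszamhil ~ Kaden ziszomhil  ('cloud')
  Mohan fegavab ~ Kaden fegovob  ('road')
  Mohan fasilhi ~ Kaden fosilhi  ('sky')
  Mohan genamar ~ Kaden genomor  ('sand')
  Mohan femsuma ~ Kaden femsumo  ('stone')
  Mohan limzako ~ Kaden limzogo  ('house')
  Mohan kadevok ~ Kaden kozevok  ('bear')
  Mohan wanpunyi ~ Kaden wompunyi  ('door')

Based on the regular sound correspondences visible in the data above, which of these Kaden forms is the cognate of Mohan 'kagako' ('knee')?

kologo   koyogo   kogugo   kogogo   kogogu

kogogo

fasilhi ~ fosilhi, limzako ~ limzogo — Mohan a corresponds to Kaden o after a consonant, before a consonant other than r, m, n, p, b, f, v.
limzako ~ limzogo — Mohan k corresponds to Kaden g between vowels (before a back vowel).
Applying these to Mohan 'kagako':
  kagako → kogako   (a→o after a consonant, before a consonant other than r, m, n, p, b, f, v)
  kogako → kogoko   (a→o after a consonant, before a consonant other than r, m, n, p, b, f, v)
  kogoko → kogogo   (k→g between vowels (before a back vowel))
So the Kaden cognate is 'kogogo'.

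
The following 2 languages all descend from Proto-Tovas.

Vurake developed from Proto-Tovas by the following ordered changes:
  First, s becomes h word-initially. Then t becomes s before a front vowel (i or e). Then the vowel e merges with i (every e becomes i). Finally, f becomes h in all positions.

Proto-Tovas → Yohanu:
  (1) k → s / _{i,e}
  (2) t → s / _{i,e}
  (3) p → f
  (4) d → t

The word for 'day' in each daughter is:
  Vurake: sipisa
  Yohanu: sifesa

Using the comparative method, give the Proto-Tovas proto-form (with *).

*tipesa

Position 3: Vurake has p, Yohanu has f. Vurake preserves p here (none of its changes turn any other segment into p), so the proto-segment is *p.
Position 1: Vurake has s, Yohanu has s. Taking the neighbouring segments as reconstructed: Vurake s can only go back to *t; Yohanu s could go back to *t or *k or *s — the one source consistent with every daughter is *t.
Continuing position by position gives *tipesa; check it forward:
Vurake: *tipesa
  tipesa (rule 1 does not apply)
  tipesa → sipesa   [palatalisation]
  sipesa → sipisa   [vowel merger]
  sipisa (rule 4 does not apply)
  giving Vurake sipisa.
Yohanu: *tipesa > sipesa > sifesa  (by palatalisation, unconditioned shift)
Only *tipesa yields all of Vurake sipisa, Yohanu sifesa.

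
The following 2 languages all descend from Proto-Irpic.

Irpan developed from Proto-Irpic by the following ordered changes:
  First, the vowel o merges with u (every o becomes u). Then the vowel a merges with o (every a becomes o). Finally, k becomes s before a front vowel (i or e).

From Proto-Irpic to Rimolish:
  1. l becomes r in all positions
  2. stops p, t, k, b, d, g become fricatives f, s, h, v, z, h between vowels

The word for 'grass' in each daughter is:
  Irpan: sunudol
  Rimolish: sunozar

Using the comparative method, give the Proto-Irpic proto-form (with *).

Position 7: Irpan has l, Rimolish has r. Irpan preserves l here (none of its changes turn any other segment into l), so the proto-segment is *l.
Position 4: Irpan has u, Rimolish has o. Rimolish preserves o here (none of its changes turn any other segment into o), so the proto-segment is *o.
Continuing position by position gives *sunodal; check it forward:
Irpan: start from *sunodal.
  rule 1 (vowel merger): sunodal → sunudal
  rule 2 (vowel merger): sunudal → sunudol
  rule 3: no change — sunudol
  ⇒ Irpan sunudol
Rimolish: *sunodal > sunodar > sunozar  (by unconditioned shift, intervocalic lenition)
*sunodal is the unique common source.

*sunodal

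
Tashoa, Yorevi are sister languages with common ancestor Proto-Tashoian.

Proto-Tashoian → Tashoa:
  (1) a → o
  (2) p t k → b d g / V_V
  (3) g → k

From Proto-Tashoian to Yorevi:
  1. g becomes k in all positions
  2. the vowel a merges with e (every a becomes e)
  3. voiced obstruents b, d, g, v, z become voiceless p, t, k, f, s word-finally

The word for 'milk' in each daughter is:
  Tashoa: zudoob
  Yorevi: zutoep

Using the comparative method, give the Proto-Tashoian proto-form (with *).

Position 5: Tashoa has o, Yorevi has e. Taking the neighbouring segments as reconstructed: Tashoa o could go back to *a or *o; Yorevi e could go back to *a or *e — the one source consistent with every daughter is *a.
Position 6: Tashoa has b, Yorevi has p. Taking the neighbouring segments as reconstructed: Tashoa b can only go back to *b; Yorevi p could go back to *p or *b — the one source consistent with every daughter is *b.
This points to *zutoab. Verify forward in each daughter:
Tashoa: *zutoab
  zutoab → zutoob   [vowel merger]
  zutoob → zudoob   [intervocalic voicing]
  zudoob (rule 3 does not apply)
  giving Tashoa zudoob.
Yorevi: *zutoab
  zutoab (rule 1 does not apply)
  zutoab → zutoeb   [vowel merger]
  zutoeb → zutoep   [final devoicing]
  giving Yorevi zutoep.
No other proto-form is consistent with every reflex, so the reconstruction is *zutoab.

*zutoab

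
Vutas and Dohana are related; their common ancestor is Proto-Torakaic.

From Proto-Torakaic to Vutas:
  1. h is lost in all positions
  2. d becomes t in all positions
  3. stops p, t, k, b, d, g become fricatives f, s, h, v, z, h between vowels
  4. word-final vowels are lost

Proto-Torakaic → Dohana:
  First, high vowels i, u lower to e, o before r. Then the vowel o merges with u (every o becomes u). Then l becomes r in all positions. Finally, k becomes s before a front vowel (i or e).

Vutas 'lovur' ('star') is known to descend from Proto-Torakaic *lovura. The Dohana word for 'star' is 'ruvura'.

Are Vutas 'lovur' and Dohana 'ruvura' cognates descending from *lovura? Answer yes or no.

Derive the expected Dohana reflex of *lovura:
Dohana: *lovura > lovora > luvura > ruvura  (by pre-rhotic lowering, vowel merger, unconditioned shift)
Dohana 'ruvura' matches the regular reflex exactly, so the pair is cognate.

yes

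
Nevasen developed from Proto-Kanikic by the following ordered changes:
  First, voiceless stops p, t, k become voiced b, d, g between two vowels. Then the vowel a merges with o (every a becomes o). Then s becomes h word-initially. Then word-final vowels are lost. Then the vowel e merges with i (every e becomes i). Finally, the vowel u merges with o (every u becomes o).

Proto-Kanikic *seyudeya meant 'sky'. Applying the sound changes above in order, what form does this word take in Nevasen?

hiyodiy

Nevasen: *seyudeya
  seyudeya (rule 1 does not apply)
  seyudeya → seyudeyo   [vowel merger]
  seyudeyo → heyudeyo   [debuccalisation]
  heyudeyo → heyudey   [apocope]
  heyudey → hiyudiy   [vowel merger]
  hiyudiy → hiyodiy   [vowel merger]
  giving Nevasen hiyodiy.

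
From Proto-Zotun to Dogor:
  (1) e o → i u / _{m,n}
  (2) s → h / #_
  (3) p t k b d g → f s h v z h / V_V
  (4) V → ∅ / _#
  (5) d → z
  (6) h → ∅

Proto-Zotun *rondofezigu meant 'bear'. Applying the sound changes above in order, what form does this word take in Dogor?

runzofezi

Dogor: *rondofezigu
  rondofezigu → rundofezigu   [pre-nasal raising]
  rundofezigu (rule 2 does not apply)
  rundofezigu → rundofezihu   [intervocalic lenition]
  rundofezihu → rundofezih   [apocope]
  rundofezih → runzofezih   [unconditioned shift]
  runzofezih → runzofezi   [h-loss]
  giving Dogor runzofezi.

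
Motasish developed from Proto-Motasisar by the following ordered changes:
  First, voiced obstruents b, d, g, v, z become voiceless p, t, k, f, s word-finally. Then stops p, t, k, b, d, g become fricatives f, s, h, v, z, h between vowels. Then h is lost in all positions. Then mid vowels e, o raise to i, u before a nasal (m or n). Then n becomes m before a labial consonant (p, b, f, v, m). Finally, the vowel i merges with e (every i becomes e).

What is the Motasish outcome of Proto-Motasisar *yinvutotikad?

Motasish: *yinvutotikad
  yinvutotikad → yinvutotikat   [final devoicing]
  yinvutotikat → yinvusosihat   [intervocalic lenition]
  yinvusosihat → yinvusosiat   [h-loss]
  yinvusosiat (rule 4 does not apply)
  yinvusosiat → yimvusosiat   [nasal place assimilation]
  yimvusosiat → yemvusoseat   [vowel merger]
  giving Motasish yemvusoseat.

yemvusoseat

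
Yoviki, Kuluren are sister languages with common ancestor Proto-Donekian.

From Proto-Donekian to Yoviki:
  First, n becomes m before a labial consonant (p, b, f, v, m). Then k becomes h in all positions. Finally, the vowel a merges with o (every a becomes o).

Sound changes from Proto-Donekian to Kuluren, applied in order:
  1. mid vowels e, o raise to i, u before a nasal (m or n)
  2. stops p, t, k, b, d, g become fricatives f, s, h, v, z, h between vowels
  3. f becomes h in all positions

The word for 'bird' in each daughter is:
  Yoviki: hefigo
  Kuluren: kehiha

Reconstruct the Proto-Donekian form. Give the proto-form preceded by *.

*kefiga

Position 5: Yoviki has g, Kuluren has h. Yoviki preserves g here (none of its changes turn any other segment into g), so the proto-segment is *g.
Position 6: Yoviki has o, Kuluren has a. Kuluren preserves a here (none of its changes turn any other segment into a), so the proto-segment is *a.
Verify the candidate proto-form against each daughter:
Yoviki: start from *kefiga.
  rule 1: no change — kefiga
  rule 2 (unconditioned shift): kefiga → hefiga
  rule 3 (vowel merger): hefiga → hefigo
  ⇒ Yoviki hefigo
Kuluren: *kefiga > kefiha > kehiha  (by intervocalic lenition, unconditioned shift)
*kefiga is the unique common source.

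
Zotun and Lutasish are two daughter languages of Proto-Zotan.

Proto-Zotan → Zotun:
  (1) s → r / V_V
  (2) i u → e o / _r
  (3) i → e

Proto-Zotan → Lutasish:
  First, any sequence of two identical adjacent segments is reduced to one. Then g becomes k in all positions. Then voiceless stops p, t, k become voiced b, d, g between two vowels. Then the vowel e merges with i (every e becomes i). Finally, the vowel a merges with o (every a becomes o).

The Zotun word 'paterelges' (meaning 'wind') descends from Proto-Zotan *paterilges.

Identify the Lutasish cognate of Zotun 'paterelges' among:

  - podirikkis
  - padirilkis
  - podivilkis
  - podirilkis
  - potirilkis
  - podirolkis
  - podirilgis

Lutasish: *paterilges
  paterilges (rule 1 does not apply)
  paterilges → paterilkes   [unconditioned shift]
  paterilkes → paderilkes   [intervocalic voicing]
  paderilkes → padirilkis   [vowel merger]
  padirilkis → podirilkis   [vowel merger]
  giving Lutasish podirilkis.
Among the options, 'podirilkis' alone shows every Lutasish change applied in order.

podirilkis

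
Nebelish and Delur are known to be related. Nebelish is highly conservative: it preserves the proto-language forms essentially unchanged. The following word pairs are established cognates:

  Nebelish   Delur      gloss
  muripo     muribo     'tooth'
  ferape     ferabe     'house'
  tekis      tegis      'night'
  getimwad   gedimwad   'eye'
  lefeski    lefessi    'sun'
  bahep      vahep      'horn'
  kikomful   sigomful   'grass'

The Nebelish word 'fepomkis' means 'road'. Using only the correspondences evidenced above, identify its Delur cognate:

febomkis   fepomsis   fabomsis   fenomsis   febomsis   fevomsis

muripo ~ muribo — Nebelish p corresponds to Delur b between vowels (before a back vowel).
lefeski ~ lefessi — Nebelish k corresponds to Delur s after a consonant, before a front vowel.
Applying these to Nebelish 'fepomkis':
  fepomkis → febomkis   (p→b between vowels (before a back vowel))
  febomkis → febomsis   (k→s after a consonant, before a front vowel)
So the Delur cognate is 'febomsis'.

febomsis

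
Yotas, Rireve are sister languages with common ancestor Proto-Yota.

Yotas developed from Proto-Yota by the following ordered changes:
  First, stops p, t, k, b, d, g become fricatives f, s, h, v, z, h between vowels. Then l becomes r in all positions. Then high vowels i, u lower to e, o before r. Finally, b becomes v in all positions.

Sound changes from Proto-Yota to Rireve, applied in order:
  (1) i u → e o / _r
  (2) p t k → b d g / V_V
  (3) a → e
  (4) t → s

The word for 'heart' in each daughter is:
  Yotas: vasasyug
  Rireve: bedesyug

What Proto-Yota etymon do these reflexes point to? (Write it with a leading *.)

*batasyug

Position 2: Yotas has a, Rireve has e. Yotas preserves a here (none of its changes turn any other segment into a), so the proto-segment is *a.
Position 1: Yotas has v, Rireve has b. Taking the neighbouring segments as reconstructed: Yotas v could go back to *b or *v; Rireve b can only go back to *b — the one source consistent with every daughter is *b.
Position 3: Yotas has s, Rireve has d. Taking the neighbouring segments as reconstructed: Yotas s could go back to *t or *s; Rireve d could go back to *t or *d — the one source consistent with every daughter is *t.
Continuing position by position gives *batasyug; check it forward:
Yotas: *batasyug
  batasyug → basasyug   [intervocalic lenition]
  basasyug (rule 2 does not apply)
  basasyug (rule 3 does not apply)
  basasyug → vasasyug   [unconditioned shift]
  giving Yotas vasasyug.
Rireve: *batasyug
  batasyug (rule 1 does not apply)
  batasyug → badasyug   [intervocalic voicing]
  badasyug → bedesyug   [vowel merger]
  bedesyug (rule 4 does not apply)
  giving Rireve bedesyug.
No other proto-form is consistent with every reflex, so the reconstruction is *batasyug.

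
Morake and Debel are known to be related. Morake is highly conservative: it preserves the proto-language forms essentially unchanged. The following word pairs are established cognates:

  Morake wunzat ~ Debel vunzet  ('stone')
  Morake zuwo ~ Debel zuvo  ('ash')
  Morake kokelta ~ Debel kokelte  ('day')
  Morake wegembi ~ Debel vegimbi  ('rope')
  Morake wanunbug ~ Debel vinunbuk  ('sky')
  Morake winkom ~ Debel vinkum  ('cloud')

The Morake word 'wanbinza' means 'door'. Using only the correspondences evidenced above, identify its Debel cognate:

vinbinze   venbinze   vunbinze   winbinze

wanunbug ~ vinunbuk — Morake w corresponds to Debel v word-initially before a back vowel.
wanunbug ~ vinunbuk — Morake a corresponds to Debel i after a consonant, before a nasal.
kokelta ~ kokelte — Morake a corresponds to Debel e word-finally.
Applying these to Morake 'wanbinza':
  wanbinza → vanbinza   (w→v word-initially before a back vowel)
  vanbinza → vinbinza   (a→i after a consonant, before a nasal)
  vinbinza → vinbinze   (a→e word-finally)
So the Debel cognate is 'vinbinze'.

vinbinze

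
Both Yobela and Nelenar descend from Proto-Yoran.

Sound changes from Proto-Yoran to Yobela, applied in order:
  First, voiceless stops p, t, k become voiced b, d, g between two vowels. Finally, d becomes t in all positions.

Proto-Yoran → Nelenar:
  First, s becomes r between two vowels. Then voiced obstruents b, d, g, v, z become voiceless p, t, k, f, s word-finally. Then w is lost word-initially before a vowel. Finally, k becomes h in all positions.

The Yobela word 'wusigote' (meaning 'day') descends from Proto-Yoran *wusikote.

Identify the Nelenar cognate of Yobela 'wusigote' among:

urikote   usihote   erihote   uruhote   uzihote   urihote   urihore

Nelenar: start from *wusikote.
  rule 1 (rhotacism): wusikote → wurikote
  rule 2: no change — wurikote
  rule 3 (glide loss): wurikote → urikote
  rule 4 (unconditioned shift): urikote → urihote
  ⇒ Nelenar urihote
Only 'urihote' matches the regular Nelenar development of *wusikote.

urihote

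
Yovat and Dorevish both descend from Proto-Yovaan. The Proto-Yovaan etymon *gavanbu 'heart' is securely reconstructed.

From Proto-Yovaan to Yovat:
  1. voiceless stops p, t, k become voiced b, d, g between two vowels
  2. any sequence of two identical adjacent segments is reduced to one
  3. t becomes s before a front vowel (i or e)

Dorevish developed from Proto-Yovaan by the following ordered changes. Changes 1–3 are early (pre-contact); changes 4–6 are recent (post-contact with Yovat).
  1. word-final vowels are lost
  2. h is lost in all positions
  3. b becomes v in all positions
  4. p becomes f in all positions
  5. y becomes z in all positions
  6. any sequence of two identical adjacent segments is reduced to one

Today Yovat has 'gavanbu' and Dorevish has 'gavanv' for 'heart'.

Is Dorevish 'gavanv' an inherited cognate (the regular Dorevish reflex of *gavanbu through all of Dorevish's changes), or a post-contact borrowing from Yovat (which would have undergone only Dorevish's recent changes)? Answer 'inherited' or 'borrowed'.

inherited

If inherited, *gavanbu would pass through all of Dorevish's changes:
Dorevish: *gavanbu
  gavanbu → gavanb   [apocope]
  gavanb (rule 2 does not apply)
  gavanb → gavanv   [unconditioned shift]
  gavanv (rule 4 does not apply)
  gavanv (rule 5 does not apply)
  gavanv (rule 6 does not apply)
  giving Dorevish gavanv.
If borrowed from Yovat 'gavanbu' after the early changes, it would undergo only the recent ones:
  rule 4 (unconditioned shift): no change (gavanbu)
  rule 5 (unconditioned shift): no change (gavanbu)
  rule 6 (degemination): no change (gavanbu)
  ⇒ as a loan: gavanbu
Dorevish 'gavanv' matches the inherited outcome exactly, so it is an inherited cognate, not a loan.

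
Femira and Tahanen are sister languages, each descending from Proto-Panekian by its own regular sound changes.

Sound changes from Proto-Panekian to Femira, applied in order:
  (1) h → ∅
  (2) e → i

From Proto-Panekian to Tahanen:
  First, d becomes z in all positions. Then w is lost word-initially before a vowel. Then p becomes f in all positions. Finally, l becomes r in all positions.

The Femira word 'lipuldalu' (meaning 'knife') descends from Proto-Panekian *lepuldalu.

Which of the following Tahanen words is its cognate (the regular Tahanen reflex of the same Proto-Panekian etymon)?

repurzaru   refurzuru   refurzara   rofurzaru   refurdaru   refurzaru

refurzaru

Tahanen: *lepuldalu > lepulzalu > lefulzalu > refurzaru  (by unconditioned shift, unconditioned shift, unconditioned shift)
The other candidates each miss or misapply at least one Tahanen change.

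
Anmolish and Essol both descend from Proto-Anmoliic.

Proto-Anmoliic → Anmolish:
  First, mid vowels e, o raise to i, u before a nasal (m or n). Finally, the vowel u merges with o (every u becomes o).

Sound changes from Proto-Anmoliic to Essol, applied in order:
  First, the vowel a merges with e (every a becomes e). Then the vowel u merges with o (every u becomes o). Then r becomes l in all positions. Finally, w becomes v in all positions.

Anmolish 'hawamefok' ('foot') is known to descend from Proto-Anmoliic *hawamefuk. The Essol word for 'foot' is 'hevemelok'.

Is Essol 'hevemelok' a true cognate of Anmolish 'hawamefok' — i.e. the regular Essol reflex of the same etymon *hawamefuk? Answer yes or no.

Derive the expected Essol reflex of *hawamefuk:
Essol: start from *hawamefuk.
  rule 1 (vowel merger): hawamefuk → hewemefuk
  rule 2 (vowel merger): hewemefuk → hewemefok
  rule 3: no change — hewemefok
  rule 4 (unconditioned shift): hewemefok → hevemefok
  ⇒ Essol hevemefok
The regular Essol reflex would be 'hevemefok', but the attested form is 'hevemelok'. The correspondence is irregular, so they are not cognates (the Essol form has a different source).

no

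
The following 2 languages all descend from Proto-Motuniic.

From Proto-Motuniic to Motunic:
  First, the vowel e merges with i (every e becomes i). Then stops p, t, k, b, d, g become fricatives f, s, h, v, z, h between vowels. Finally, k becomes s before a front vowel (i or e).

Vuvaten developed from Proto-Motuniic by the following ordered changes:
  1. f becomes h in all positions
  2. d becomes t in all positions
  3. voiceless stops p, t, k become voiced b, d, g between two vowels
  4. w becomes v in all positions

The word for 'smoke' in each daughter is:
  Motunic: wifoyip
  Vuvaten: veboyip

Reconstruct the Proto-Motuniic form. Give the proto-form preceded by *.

*wepoyip

Position 1: Motunic has w, Vuvaten has v. Motunic preserves w here (none of its changes turn any other segment into w), so the proto-segment is *w.
Position 3: Motunic has f, Vuvaten has b. Taking the neighbouring segments as reconstructed: Motunic f could go back to *p or *f; Vuvaten b could go back to *p or *b — the one source consistent with every daughter is *p.
Position 2: Motunic has i, Vuvaten has e. Vuvaten preserves e here (none of its changes turn any other segment into e), so the proto-segment is *e.
The remaining positions agree across the daughters. Check the candidate against every language:
Motunic: *wepoyip
  wepoyip → wipoyip   [vowel merger]
  wipoyip → wifoyip   [intervocalic lenition]
  wifoyip (rule 3 does not apply)
  giving Motunic wifoyip.
Vuvaten: *wepoyip
  wepoyip (rule 1 does not apply)
  wepoyip (rule 2 does not apply)
  wepoyip → weboyip   [intervocalic voicing]
  weboyip → veboyip   [unconditioned shift]
  giving Vuvaten veboyip.
No other proto-form is consistent with every reflex, so the reconstruction is *wepoyip.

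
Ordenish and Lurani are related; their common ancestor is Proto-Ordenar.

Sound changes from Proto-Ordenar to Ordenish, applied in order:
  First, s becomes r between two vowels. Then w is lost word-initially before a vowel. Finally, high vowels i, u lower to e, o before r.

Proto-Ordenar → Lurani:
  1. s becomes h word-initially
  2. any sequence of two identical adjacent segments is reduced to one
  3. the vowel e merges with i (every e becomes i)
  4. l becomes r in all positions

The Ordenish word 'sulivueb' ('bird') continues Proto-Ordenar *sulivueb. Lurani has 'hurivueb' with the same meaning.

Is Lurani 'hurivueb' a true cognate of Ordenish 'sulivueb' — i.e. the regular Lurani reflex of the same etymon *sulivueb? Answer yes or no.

Derive the expected Lurani reflex of *sulivueb:
Lurani: *sulivueb > hulivueb > hulivuib > hurivuib  (by debuccalisation, vowel merger, unconditioned shift)
The regular Lurani reflex would be 'hurivuib', but the attested form is 'hurivueb'. The correspondence is irregular, so they are not cognates (the Lurani form has a different source).

no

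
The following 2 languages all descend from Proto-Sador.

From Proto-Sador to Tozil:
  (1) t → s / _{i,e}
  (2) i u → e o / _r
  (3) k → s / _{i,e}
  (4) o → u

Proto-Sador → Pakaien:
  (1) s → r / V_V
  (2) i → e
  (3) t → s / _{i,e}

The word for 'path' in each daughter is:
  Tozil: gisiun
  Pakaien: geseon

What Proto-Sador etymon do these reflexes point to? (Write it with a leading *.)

Position 2: Tozil has i, Pakaien has e. Tozil preserves i here (none of its changes turn any other segment into i), so the proto-segment is *i.
Position 3: Tozil has s, Pakaien has s. Taking the neighbouring segments as reconstructed: Tozil s could go back to *t or *k or *s; Pakaien s can only go back to *t — the one source consistent with every daughter is *t.
Position 4: Tozil has i, Pakaien has e. Tozil preserves i here (none of its changes turn any other segment into i), so the proto-segment is *i.
This points to *gition. Verify forward in each daughter:
Tozil: *gition > gision > gisiun  (by palatalisation, vowel merger)
Pakaien: *gition
  gition (rule 1 does not apply)
  gition → geteon   [vowel merger]
  geteon → geseon   [palatalisation]
  giving Pakaien geseon.
No other proto-form is consistent with every reflex, so the reconstruction is *gition.

*gition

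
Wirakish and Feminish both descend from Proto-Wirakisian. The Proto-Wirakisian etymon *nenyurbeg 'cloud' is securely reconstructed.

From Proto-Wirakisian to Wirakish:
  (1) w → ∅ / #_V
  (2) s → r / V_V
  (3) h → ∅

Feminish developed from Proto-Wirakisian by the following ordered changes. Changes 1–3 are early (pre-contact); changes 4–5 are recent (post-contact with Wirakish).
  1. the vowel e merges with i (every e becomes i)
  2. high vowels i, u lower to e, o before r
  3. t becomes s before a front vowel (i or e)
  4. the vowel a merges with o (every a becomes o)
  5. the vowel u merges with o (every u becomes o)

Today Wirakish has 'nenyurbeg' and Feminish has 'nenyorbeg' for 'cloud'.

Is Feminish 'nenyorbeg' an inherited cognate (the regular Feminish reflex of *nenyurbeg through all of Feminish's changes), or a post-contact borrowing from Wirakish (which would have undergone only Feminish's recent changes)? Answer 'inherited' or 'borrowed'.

borrowed

If inherited, *nenyurbeg would pass through all of Feminish's changes:
Feminish: start from *nenyurbeg.
  rule 1 (vowel merger): nenyurbeg → ninyurbig
  rule 2 (pre-rhotic lowering): ninyurbig → ninyorbig
  rule 3: no change — ninyorbig
  rule 4: no change — ninyorbig
  rule 5: no change — ninyorbig
  ⇒ Feminish ninyorbig
If borrowed from Wirakish 'nenyurbeg' after the early changes, it would undergo only the recent ones:
  rule 4 (vowel merger): no change (nenyurbeg)
  rule 5 (vowel merger): nenyurbeg → nenyorbeg
  ⇒ as a loan: nenyorbeg
Feminish 'nenyorbeg' matches the loan outcome 'nenyorbeg', not the inherited 'ninyorbig' — it skipped the early Feminish changes, so it was borrowed from Wirakish.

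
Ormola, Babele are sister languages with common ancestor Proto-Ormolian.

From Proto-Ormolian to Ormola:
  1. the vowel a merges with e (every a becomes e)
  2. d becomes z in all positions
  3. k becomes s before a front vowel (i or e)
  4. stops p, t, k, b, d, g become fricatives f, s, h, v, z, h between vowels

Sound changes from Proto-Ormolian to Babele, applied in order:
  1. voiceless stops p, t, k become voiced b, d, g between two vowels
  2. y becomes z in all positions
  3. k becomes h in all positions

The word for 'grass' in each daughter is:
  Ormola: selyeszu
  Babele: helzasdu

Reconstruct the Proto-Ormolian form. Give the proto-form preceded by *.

Position 7: Ormola has z, Babele has d. Taking the neighbouring segments as reconstructed: Ormola z could go back to *d or *z; Babele d can only go back to *d — the one source consistent with every daughter is *d.
Position 1: Ormola has s, Babele has h. Taking the neighbouring segments as reconstructed: Ormola s could go back to *k or *s; Babele h could go back to *k or *h — the one source consistent with every daughter is *k.
Position 4: Ormola has y, Babele has z. Ormola preserves y here (none of its changes turn any other segment into y), so the proto-segment is *y.
Verify the candidate proto-form against each daughter:
Ormola: *kelyasdu
  kelyasdu → kelyesdu   [vowel merger]
  kelyesdu → kelyeszu   [unconditioned shift]
  kelyeszu → selyeszu   [palatalisation]
  selyeszu (rule 4 does not apply)
  giving Ormola selyeszu.
Babele: *kelyasdu > kelzasdu > helzasdu  (by unconditioned shift, unconditioned shift)
*kelyasdu is the unique common source.

*kelyasdu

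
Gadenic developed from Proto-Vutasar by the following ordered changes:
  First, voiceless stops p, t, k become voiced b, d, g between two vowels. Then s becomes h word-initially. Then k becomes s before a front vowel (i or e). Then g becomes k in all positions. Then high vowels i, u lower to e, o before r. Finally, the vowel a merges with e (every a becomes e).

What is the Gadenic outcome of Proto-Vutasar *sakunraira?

hekunreere

Gadenic: *sakunraira
  sakunraira → sagunraira   [intervocalic voicing]
  sagunraira → hagunraira   [debuccalisation]
  hagunraira (rule 3 does not apply)
  hagunraira → hakunraira   [unconditioned shift]
  hakunraira → hakunraera   [pre-rhotic lowering]
  hakunraera → hekunreere   [vowel merger]
  giving Gadenic hekunreere.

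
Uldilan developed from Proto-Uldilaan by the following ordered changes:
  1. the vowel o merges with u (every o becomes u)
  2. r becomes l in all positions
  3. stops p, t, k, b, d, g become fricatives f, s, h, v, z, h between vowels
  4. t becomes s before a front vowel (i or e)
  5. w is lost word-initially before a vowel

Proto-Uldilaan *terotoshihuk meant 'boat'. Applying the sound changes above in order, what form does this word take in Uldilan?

selusushihuk

Uldilan: *terotoshihuk > terutushihuk > telutushihuk > telusushihuk > selusushihuk  (by vowel merger, unconditioned shift, intervocalic lenition, palatalisation)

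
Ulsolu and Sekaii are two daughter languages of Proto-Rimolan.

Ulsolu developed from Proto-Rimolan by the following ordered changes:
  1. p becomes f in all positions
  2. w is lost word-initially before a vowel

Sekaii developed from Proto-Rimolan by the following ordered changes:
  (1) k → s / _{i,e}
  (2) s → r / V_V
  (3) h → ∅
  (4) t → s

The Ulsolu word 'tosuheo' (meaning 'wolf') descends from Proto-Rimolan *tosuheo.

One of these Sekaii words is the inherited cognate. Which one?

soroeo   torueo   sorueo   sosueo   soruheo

Sekaii: start from *tosuheo.
  rule 1: no change — tosuheo
  rule 2 (rhotacism): tosuheo → toruheo
  rule 3 (h-loss): toruheo → torueo
  rule 4 (unconditioned shift): torueo → sorueo
  ⇒ Sekaii sorueo

sorueo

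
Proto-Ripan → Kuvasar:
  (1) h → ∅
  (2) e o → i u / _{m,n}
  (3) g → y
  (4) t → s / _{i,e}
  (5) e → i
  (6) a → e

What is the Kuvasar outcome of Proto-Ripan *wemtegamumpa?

Kuvasar: *wemtegamumpa > wimtegamumpa > wimteyamumpa > wimseyamumpa > wimsiyamumpa > wimsiyemumpe  (by pre-nasal raising, unconditioned shift, palatalisation, vowel merger, vowel merger)

wimsiyemumpe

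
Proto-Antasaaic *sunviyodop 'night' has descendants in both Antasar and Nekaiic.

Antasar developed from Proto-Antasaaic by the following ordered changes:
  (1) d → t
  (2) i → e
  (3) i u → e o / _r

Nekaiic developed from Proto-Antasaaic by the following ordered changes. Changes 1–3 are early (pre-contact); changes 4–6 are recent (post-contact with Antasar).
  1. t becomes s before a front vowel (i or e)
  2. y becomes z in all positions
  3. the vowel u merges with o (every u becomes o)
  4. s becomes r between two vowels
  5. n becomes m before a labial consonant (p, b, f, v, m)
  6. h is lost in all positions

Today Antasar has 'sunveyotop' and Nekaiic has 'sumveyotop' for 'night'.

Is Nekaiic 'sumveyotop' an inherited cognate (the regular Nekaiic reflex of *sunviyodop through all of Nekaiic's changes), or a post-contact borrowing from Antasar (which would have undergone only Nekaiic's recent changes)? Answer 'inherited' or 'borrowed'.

If inherited, *sunviyodop would pass through all of Nekaiic's changes:
Nekaiic: start from *sunviyodop.
  rule 1: no change — sunviyodop
  rule 2 (unconditioned shift): sunviyodop → sunvizodop
  rule 3 (vowel merger): sunvizodop → sonvizodop
  rule 4: no change — sonvizodop
  rule 5 (nasal place assimilation): sonvizodop → somvizodop
  rule 6: no change — somvizodop
  ⇒ Nekaiic somvizodop
If borrowed from Antasar 'sunveyotop' after the early changes, it would undergo only the recent ones:
  rule 4 (rhotacism): no change (sunveyotop)
  rule 5 (nasal place assimilation): sunveyotop → sumveyotop
  rule 6 (h-loss): no change (sumveyotop)
  ⇒ as a loan: sumveyotop
Nekaiic 'sumveyotop' matches the loan outcome 'sumveyotop', not the inherited 'somvizodop' — it skipped the early Nekaiic changes, so it was borrowed from Antasar.

borrowed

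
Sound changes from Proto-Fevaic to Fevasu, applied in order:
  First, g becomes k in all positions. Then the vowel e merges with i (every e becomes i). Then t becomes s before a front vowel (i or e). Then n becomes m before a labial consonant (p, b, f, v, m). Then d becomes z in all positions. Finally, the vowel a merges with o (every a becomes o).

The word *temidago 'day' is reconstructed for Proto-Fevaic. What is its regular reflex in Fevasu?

simizoko

Fevasu: start from *temidago.
  rule 1 (unconditioned shift): temidago → temidako
  rule 2 (vowel merger): temidako → timidako
  rule 3 (palatalisation): timidako → simidako
  rule 4: no change — simidako
  rule 5 (unconditioned shift): simidako → simizako
  rule 6 (vowel merger): simizako → simizoko
  ⇒ Fevasu simizoko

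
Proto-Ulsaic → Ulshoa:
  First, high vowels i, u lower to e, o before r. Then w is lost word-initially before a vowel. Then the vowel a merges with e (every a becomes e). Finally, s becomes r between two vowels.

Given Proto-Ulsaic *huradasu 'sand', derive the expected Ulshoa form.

Ulshoa: *huradasu > horadasu > horedesu > horederu  (by pre-rhotic lowering, vowel merger, rhotacism)

horederu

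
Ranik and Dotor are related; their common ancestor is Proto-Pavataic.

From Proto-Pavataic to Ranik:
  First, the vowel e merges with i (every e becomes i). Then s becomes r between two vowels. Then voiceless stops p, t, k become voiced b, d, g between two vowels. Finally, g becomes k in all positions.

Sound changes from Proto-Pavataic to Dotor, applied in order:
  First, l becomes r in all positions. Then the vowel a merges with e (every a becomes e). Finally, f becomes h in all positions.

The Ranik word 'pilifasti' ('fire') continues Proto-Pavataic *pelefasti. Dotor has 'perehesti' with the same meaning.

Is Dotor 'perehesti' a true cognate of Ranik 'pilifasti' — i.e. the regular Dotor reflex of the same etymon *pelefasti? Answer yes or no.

yes

Derive the expected Dotor reflex of *pelefasti:
Dotor: *pelefasti > perefasti > perefesti > perehesti  (by unconditioned shift, vowel merger, unconditioned shift)
Dotor 'perehesti' matches the regular reflex exactly, so the pair is cognate.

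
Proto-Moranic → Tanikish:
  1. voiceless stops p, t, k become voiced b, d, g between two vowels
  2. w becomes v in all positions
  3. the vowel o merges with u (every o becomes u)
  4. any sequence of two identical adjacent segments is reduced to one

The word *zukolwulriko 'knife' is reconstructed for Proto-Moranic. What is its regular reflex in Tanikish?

zugulvulrigu

Tanikish: *zukolwulriko
  zukolwulriko → zugolwulrigo   [intervocalic voicing]
  zugolwulrigo → zugolvulrigo   [unconditioned shift]
  zugolvulrigo → zugulvulrigu   [vowel merger]
  zugulvulrigu (rule 4 does not apply)
  giving Tanikish zugulvulrigu.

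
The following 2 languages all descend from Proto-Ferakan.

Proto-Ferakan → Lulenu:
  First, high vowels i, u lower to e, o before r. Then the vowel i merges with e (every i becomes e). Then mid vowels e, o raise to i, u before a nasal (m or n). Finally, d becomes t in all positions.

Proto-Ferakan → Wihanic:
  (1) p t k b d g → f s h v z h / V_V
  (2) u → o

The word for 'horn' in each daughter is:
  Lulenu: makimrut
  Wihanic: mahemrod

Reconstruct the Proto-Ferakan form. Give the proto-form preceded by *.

Position 8: Lulenu has t, Wihanic has d. Wihanic preserves d here (none of its changes turn any other segment into d), so the proto-segment is *d.
Position 7: Lulenu has u, Wihanic has o. Taking the neighbouring segments as reconstructed: Lulenu u can only go back to *u; Wihanic o could go back to *o or *u — the one source consistent with every daughter is *u.
This points to *makemrud. Verify forward in each daughter:
Lulenu: start from *makemrud.
  rule 1: no change — makemrud
  rule 2: no change — makemrud
  rule 3 (pre-nasal raising): makemrud → makimrud
  rule 4 (unconditioned shift): makimrud → makimrut
  ⇒ Lulenu makimrut
Wihanic: *makemrud > mahemrud > mahemrod  (by intervocalic lenition, vowel merger)
No other proto-form is consistent with every reflex, so the reconstruction is *makemrud.

*makemrud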